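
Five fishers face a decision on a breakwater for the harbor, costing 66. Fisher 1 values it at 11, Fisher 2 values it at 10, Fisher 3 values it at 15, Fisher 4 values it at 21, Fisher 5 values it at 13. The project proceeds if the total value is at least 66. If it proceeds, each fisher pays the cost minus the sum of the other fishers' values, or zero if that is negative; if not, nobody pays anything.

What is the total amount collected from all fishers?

50

Total value 70 ≥ cost 66, so it is built.
Fisher 1: others sum to 59; max(0, 66 - 59) = 7.
Fisher 2: others sum to 60; max(0, 66 - 60) = 6.
Fisher 3: others sum to 55; max(0, 66 - 55) = 11.
Fisher 4: others sum to 49; max(0, 66 - 49) = 17.
Fisher 5: others sum to 57; max(0, 66 - 57) = 9.
Total collected = 7 + 6 + 11 + 17 + 9 = 50.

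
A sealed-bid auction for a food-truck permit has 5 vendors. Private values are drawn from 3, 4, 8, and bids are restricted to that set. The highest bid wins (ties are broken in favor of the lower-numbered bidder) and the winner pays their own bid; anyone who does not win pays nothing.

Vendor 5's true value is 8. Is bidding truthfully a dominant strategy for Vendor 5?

No

Consider the case where Vendor 1 bids 3, Vendor 2 bids 3, Vendor 3 bids 3 and Vendor 4 bids 3.
Truthful bid 8: wins, pays 8, utility 8 - 8 = 0.
Bid 4 instead: wins, pays 4, utility 8 - 4 = 4.
Since 4 > 0, bidding 4 is strictly better here, so truthful bidding is not dominant.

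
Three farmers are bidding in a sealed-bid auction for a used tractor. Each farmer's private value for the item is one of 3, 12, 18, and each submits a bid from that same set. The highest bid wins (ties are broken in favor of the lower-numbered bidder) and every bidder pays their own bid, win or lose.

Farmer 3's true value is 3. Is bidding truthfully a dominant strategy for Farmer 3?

Check each profile of the others' bids and compare truth against every alternative bid.
Others bid (3, 12): truth gives -3, best alternative gives -12.
Others bid (3, 18): truth gives -3, best alternative gives -12.
Others bid (12, 3): truth gives -3, best alternative gives -12.
Others bid (12, 12): truth gives -3, best alternative gives -12.
Others bid (12, 18): truth gives -3, best alternative gives -12.
Others bid (18, 3): truth gives -3, best alternative gives -12.
(Remaining 3 profiles checked similarly; truth is weakly best in each.)
In every case the truthful bid is at least as good as any alternative, so it is a dominant strategy.

Yes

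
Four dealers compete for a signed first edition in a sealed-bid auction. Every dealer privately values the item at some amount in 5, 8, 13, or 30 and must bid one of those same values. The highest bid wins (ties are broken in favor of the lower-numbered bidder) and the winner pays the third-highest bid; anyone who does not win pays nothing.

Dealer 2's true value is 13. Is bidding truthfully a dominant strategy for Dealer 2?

No

Consider the case where Dealer 1 bids 5, Dealer 3 bids 5 and Dealer 4 bids 30.
Truthful bid 13: loses, pays 0, utility 0.
Bid 30 instead: wins, pays 5, utility 13 - 5 = 8.
Since 8 > 0, bidding 30 is strictly better here, so truthful bidding is not dominant.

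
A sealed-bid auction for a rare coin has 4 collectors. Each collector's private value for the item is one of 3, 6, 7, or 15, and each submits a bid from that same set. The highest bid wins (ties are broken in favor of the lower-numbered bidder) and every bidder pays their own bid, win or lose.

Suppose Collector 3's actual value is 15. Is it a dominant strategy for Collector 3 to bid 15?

Consider the case where Collector 1 bids 3, Collector 2 bids 3 and Collector 4 bids 3.
Truthful bid 15: wins, pays 15, utility 15 - 15 = 0.
Bid 6 instead: wins, pays 6, utility 15 - 6 = 9.
Since 9 > 0, bidding 6 is strictly better here, so truthful bidding is not dominant.

No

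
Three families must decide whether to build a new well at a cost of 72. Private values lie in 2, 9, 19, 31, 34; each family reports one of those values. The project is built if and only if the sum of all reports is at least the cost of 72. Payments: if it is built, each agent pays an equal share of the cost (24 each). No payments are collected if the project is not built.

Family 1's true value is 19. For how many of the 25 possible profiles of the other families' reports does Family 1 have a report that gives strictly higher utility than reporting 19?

6

Others report (19, 34): truth gives -5; report 2 gives 0 > -5. Violating.
Others report (31, 31): truth gives -5; report 2 gives 0 > -5. Violating.
Others report (31, 34): truth gives -5; report 2 gives 0 > -5. Violating.
Others report (34, 19): truth gives -5; report 2 gives 0 > -5. Violating.
Others report (2, 2): truth gives 0; no alternative beats it.
Others report (2, 9): truth gives 0; no alternative beats it.
(Checking all 25 profiles: 6 have a profitable deviation, 19 do not.)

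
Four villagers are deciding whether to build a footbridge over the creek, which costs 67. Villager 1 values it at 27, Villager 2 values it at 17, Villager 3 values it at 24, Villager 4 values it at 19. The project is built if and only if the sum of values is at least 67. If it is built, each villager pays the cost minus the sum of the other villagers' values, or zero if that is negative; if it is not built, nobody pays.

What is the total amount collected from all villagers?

Total value 87 ≥ cost 67, so it is built.
Villager 1: others sum to 60; max(0, 67 - 60) = 7.
Villager 2: others sum to 70; max(0, 67 - 70) = 0.
Villager 3: others sum to 63; max(0, 67 - 63) = 4.
Villager 4: others sum to 68; max(0, 67 - 68) = 0.
Total collected = 7 + 0 + 4 + 0 = 11.

11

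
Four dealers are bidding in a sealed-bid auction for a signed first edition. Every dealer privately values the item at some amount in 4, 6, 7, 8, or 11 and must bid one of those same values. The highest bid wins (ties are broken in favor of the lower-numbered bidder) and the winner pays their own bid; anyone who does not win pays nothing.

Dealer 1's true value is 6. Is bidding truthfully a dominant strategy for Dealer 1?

Consider the case where Dealer 2 bids 4, Dealer 3 bids 4 and Dealer 4 bids 4.
Truthful bid 6: wins, pays 6, utility 6 - 6 = 0.
Bid 4 instead: wins, pays 4, utility 6 - 4 = 2.
Since 2 > 0, bidding 4 is strictly better here, so truthful bidding is not dominant.

No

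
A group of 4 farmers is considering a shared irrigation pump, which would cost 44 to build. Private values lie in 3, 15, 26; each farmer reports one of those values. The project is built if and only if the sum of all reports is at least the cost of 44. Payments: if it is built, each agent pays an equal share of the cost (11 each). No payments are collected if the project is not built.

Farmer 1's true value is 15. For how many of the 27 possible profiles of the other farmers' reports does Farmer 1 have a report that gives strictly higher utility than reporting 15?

Others report (3, 3, 15): truth gives 0; report 26 gives 4 > 0. Violating.
Others report (3, 15, 3): truth gives 0; report 26 gives 4 > 0. Violating.
Others report (15, 3, 3): truth gives 0; report 26 gives 4 > 0. Violating.
Others report (3, 3, 3): truth gives 0; no alternative beats it.
Others report (3, 3, 26): truth gives 4; no alternative beats it.
(Checking all 27 profiles: 3 have a profitable deviation, 24 do not.)

3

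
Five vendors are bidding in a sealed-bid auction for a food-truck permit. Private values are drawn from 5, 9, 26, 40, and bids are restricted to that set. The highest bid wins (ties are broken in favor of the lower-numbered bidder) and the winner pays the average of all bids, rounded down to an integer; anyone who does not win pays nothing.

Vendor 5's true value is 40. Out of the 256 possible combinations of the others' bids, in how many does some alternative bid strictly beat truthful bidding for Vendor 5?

Others bid (5, 5, 5, 5): truth gives 28; bid 9 gives 35 > 28. Violating.
Others bid (5, 5, 5, 9): truth gives 28; bid 26 gives 30 > 28. Violating.
Others bid (5, 5, 9, 5): truth gives 28; bid 26 gives 30 > 28. Violating.
Others bid (5, 5, 9, 9): truth gives 27; bid 26 gives 30 > 27. Violating.
Others bid (5, 5, 5, 26): truth gives 24; no alternative beats it.
Others bid (5, 5, 5, 40): truth gives 0; no alternative beats it.
(Checking all 256 profiles: 16 have a profitable deviation, 240 do not.)

16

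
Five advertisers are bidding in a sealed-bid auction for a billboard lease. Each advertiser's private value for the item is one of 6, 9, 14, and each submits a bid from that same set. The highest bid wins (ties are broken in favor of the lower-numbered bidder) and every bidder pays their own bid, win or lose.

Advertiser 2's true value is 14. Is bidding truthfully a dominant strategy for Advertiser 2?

No

Consider the case where Advertiser 1 bids 6, Advertiser 3 bids 6, Advertiser 4 bids 6 and Advertiser 5 bids 6.
Truthful bid 14: wins, pays 14, utility 14 - 14 = 0.
Bid 9 instead: wins, pays 9, utility 14 - 9 = 5.
Since 5 > 0, bidding 9 is strictly better here, so truthful bidding is not dominant.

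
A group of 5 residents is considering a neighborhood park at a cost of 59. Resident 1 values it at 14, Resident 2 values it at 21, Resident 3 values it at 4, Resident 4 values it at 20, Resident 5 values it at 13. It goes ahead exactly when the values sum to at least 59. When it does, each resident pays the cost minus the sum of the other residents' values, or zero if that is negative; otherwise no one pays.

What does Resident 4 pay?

7

Total value 72 ≥ cost 59, so the project is built.
The other residents' values sum to 52.
Cost minus that sum is 59 - 52 = 7.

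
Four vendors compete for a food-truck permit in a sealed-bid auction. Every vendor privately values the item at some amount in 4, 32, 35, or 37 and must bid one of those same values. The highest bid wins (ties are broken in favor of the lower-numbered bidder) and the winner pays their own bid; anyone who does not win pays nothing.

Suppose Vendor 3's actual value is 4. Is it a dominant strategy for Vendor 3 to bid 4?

Check each profile of the others' bids and compare truth against every alternative bid.
Others bid (4, 4, 4): truth gives 0, best alternative gives -28.
Others bid (4, 4, 32): truth gives 0, best alternative gives -28.
Others bid (4, 4, 35): truth gives 0, best alternative gives 0.
Others bid (4, 4, 37): truth gives 0, best alternative gives 0.
Others bid (4, 32, 4): truth gives 0, best alternative gives 0.
Others bid (4, 32, 32): truth gives 0, best alternative gives 0.
(Remaining 58 profiles checked similarly; truth is weakly best in each.)
In every case the truthful bid is at least as good as any alternative, so it is a dominant strategy.

Yes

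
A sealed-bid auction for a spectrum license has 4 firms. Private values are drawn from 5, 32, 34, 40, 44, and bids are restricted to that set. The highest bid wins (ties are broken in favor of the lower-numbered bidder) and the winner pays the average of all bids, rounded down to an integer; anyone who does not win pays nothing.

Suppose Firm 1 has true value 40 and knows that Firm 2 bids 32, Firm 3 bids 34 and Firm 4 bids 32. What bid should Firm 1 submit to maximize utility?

34

Bid 5: loses, pays 0, utility 0.
Bid 32: loses, pays 0, utility 0.
Bid 34: wins, pays 33, utility 40 - 33 = 7.
Bid 40: wins, pays 34, utility 40 - 34 = 6.
Bid 44: wins, pays 35, utility 40 - 35 = 5.
The best choice is 34 with utility 7.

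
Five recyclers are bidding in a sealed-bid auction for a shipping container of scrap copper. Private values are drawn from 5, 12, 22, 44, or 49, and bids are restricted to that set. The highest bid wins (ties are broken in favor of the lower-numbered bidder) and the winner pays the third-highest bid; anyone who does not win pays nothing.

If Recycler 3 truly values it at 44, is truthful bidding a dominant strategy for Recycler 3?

No

Consider the case where Recycler 1 bids 5, Recycler 2 bids 5, Recycler 4 bids 5 and Recycler 5 bids 49.
Truthful bid 44: loses, pays 0, utility 0.
Bid 49 instead: wins, pays 5, utility 44 - 5 = 39.
Since 39 > 0, bidding 49 is strictly better here, so truthful bidding is not dominant.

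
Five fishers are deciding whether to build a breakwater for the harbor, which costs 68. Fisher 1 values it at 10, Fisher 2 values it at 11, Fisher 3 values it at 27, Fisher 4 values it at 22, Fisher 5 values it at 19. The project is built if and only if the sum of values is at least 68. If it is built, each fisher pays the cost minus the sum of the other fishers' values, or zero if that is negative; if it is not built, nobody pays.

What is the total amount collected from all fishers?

Total value 89 ≥ cost 68, so it is built.
Fisher 1: others sum to 79; max(0, 68 - 79) = 0.
Fisher 2: others sum to 78; max(0, 68 - 78) = 0.
Fisher 3: others sum to 62; max(0, 68 - 62) = 6.
Fisher 4: others sum to 67; max(0, 68 - 67) = 1.
Fisher 5: others sum to 70; max(0, 68 - 70) = 0.
Total collected = 0 + 0 + 6 + 1 + 0 = 7.

7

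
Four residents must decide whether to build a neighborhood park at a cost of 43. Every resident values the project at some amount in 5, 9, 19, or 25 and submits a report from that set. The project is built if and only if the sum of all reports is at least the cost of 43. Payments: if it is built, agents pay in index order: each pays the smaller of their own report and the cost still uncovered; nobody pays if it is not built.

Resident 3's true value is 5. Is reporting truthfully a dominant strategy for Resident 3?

Yes

Check each profile of the others' reports and compare truth against every alternative report.
Others report (5, 5, 25): truth gives 0, best alternative gives -4.
Others report (5, 9, 25): truth gives 0, best alternative gives -4.
Others report (5, 19, 19): truth gives 0, best alternative gives -4.
Others report (5, 19, 25): truth gives 0, best alternative gives -4.
Others report (5, 25, 5): truth gives 0, best alternative gives -4.
Others report (5, 25, 9): truth gives 0, best alternative gives -4.
(Remaining 58 profiles checked similarly; truth is weakly best in each.)
In every case the truthful report is at least as good as any alternative, so it is a dominant strategy.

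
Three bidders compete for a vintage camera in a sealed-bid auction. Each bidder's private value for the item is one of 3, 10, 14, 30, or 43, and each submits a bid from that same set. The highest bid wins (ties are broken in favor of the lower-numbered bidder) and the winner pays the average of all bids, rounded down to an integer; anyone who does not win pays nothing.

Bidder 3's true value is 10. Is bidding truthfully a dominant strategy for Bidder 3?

Consider the case where Bidder 1 bids 3 and Bidder 2 bids 10.
Truthful bid 10: loses, pays 0, utility 0.
Bid 14 instead: wins, pays 9, utility 10 - 9 = 1.
Since 1 > 0, bidding 14 is strictly better here, so truthful bidding is not dominant.

No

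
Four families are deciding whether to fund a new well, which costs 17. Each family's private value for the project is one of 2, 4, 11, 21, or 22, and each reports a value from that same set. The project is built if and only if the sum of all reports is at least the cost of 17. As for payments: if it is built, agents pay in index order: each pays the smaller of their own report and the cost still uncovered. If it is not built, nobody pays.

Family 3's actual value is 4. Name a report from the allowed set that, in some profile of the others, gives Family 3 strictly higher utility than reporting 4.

Suppose Family 1 reports 2, Family 2 reports 2 and Family 4 reports 11.
Report 4: project built, pays 4, utility 4 - 4 = 0.
Report 2: project built, pays 2, utility 4 - 2 = 2.
So reporting 2 beats truth here (2 > 0).

2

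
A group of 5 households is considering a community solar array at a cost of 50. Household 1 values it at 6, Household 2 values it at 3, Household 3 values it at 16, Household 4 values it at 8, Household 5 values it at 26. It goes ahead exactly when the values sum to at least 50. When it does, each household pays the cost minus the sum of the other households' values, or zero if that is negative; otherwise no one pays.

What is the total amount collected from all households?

24

Total value 59 ≥ cost 50, so it is built.
Household 1: others sum to 53; max(0, 50 - 53) = 0.
Household 2: others sum to 56; max(0, 50 - 56) = 0.
Household 3: others sum to 43; max(0, 50 - 43) = 7.
Household 4: others sum to 51; max(0, 50 - 51) = 0.
Household 5: others sum to 33; max(0, 50 - 33) = 17.
Total collected = 0 + 0 + 7 + 0 + 17 = 24.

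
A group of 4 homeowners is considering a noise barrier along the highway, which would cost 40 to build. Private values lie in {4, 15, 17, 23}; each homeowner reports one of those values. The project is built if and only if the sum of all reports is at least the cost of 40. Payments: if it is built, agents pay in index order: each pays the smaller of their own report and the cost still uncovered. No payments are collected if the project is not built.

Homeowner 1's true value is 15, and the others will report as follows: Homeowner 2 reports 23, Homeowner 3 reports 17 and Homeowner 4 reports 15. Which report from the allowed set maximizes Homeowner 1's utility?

Report 4: project built, pays 4, utility 15 - 4 = 11.
Report 15: project built, pays 15, utility 15 - 15 = 0.
Report 17: project built, pays 17, utility 15 - 17 = -2.
Report 23: project built, pays 23, utility 15 - 23 = -8.
The best choice is 4 with utility 11.

4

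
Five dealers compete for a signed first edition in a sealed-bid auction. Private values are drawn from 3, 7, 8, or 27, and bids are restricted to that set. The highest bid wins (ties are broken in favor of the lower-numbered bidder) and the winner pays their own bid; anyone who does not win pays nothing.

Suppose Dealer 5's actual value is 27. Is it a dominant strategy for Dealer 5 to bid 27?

Consider the case where Dealer 1 bids 3, Dealer 2 bids 3, Dealer 3 bids 3 and Dealer 4 bids 3.
Truthful bid 27: wins, pays 27, utility 27 - 27 = 0.
Bid 7 instead: wins, pays 7, utility 27 - 7 = 20.
Since 20 > 0, bidding 7 is strictly better here, so truthful bidding is not dominant.

No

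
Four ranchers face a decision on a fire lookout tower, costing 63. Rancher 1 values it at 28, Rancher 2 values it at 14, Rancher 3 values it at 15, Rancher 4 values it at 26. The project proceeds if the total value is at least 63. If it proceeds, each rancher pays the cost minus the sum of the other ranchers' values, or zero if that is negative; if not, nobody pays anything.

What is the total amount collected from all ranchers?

14

Total value 83 ≥ cost 63, so it is built.
Rancher 1: others sum to 55; max(0, 63 - 55) = 8.
Rancher 2: others sum to 69; max(0, 63 - 69) = 0.
Rancher 3: others sum to 68; max(0, 63 - 68) = 0.
Rancher 4: others sum to 57; max(0, 63 - 57) = 6.
Total collected = 8 + 0 + 0 + 6 = 14.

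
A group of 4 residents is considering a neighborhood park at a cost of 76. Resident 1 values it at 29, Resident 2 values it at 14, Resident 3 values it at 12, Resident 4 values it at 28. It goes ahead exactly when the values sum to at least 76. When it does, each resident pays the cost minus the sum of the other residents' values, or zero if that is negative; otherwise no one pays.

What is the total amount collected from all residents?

Total value 83 ≥ cost 76, so it is built.
Resident 1: others sum to 54; max(0, 76 - 54) = 22.
Resident 2: others sum to 69; max(0, 76 - 69) = 7.
Resident 3: others sum to 71; max(0, 76 - 71) = 5.
Resident 4: others sum to 55; max(0, 76 - 55) = 21.
Total collected = 22 + 7 + 5 + 21 = 55.

55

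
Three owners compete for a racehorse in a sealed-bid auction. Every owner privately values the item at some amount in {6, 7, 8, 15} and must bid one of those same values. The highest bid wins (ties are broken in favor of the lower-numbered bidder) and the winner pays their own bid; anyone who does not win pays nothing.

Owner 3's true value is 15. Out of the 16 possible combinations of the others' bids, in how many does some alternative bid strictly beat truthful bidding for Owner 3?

4

Others bid (6, 6): truth gives 0; bid 7 gives 8 > 0. Violating.
Others bid (6, 7): truth gives 0; bid 8 gives 7 > 0. Violating.
Others bid (7, 6): truth gives 0; bid 8 gives 7 > 0. Violating.
Others bid (7, 7): truth gives 0; bid 8 gives 7 > 0. Violating.
Others bid (6, 8): truth gives 0; no alternative beats it.
Others bid (6, 15): truth gives 0; no alternative beats it.
(Checking all 16 profiles: 4 have a profitable deviation, 12 do not.)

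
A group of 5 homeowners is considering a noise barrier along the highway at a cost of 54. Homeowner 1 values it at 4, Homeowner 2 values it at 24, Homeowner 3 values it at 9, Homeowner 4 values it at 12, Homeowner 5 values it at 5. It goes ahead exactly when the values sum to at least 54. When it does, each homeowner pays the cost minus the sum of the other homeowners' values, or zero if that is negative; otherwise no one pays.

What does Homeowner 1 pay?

4

Total value 54 ≥ cost 54, so the project is built.
The other homeowners' values sum to 50.
Cost minus that sum is 54 - 50 = 4.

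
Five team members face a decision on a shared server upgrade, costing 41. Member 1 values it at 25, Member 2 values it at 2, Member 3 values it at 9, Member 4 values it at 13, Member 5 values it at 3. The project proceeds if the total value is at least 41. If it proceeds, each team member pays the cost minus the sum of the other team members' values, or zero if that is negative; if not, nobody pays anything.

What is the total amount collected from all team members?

16

Total value 52 ≥ cost 41, so it is built.
Member 1: others sum to 27; max(0, 41 - 27) = 14.
Member 2: others sum to 50; max(0, 41 - 50) = 0.
Member 3: others sum to 43; max(0, 41 - 43) = 0.
Member 4: others sum to 39; max(0, 41 - 39) = 2.
Member 5: others sum to 49; max(0, 41 - 49) = 0.
Total collected = 14 + 0 + 0 + 2 + 0 = 16.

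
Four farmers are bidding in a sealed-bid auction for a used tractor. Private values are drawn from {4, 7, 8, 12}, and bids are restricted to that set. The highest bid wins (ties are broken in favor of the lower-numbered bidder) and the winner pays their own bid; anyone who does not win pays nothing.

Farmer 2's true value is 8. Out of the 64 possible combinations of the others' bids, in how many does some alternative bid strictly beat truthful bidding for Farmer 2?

4

Others bid (4, 4, 4): truth gives 0; bid 7 gives 1 > 0. Violating.
Others bid (4, 4, 7): truth gives 0; bid 7 gives 1 > 0. Violating.
Others bid (4, 7, 4): truth gives 0; bid 7 gives 1 > 0. Violating.
Others bid (4, 7, 7): truth gives 0; bid 7 gives 1 > 0. Violating.
Others bid (4, 4, 8): truth gives 0; no alternative beats it.
Others bid (4, 4, 12): truth gives 0; no alternative beats it.
(Checking all 64 profiles: 4 have a profitable deviation, 60 do not.)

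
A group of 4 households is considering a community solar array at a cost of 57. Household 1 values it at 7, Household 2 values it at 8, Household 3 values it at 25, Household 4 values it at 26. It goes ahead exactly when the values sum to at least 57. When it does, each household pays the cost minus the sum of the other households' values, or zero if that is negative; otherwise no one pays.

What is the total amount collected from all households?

Total value 66 ≥ cost 57, so it is built.
Household 1: others sum to 59; max(0, 57 - 59) = 0.
Household 2: others sum to 58; max(0, 57 - 58) = 0.
Household 3: others sum to 41; max(0, 57 - 41) = 16.
Household 4: others sum to 40; max(0, 57 - 40) = 17.
Total collected = 0 + 0 + 16 + 17 = 33.

33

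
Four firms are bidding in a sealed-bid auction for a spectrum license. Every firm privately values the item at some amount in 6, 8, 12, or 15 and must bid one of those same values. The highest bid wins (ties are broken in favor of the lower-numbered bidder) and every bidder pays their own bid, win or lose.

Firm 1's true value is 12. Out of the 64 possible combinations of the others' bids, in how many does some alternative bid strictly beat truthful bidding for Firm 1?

45

Others bid (6, 6, 6): truth gives 0; bid 6 gives 6 > 0. Violating.
Others bid (6, 6, 8): truth gives 0; bid 8 gives 4 > 0. Violating.
Others bid (6, 6, 15): truth gives -12; bid 15 gives -3 > -12. Violating.
Others bid (6, 8, 6): truth gives 0; bid 8 gives 4 > 0. Violating.
Others bid (6, 6, 12): truth gives 0; no alternative beats it.
Others bid (6, 8, 12): truth gives 0; no alternative beats it.
(Checking all 64 profiles: 45 have a profitable deviation, 19 do not.)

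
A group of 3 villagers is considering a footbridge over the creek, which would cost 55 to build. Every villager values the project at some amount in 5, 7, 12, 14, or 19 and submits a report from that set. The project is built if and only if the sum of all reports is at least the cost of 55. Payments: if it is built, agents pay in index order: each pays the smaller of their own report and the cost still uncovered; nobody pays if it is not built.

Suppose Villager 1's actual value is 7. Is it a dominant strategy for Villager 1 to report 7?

Yes

Check each profile of the others' reports and compare truth against every alternative report.
Others report (5, 5): truth gives 0, best alternative gives 0.
Others report (5, 7): truth gives 0, best alternative gives 0.
Others report (5, 12): truth gives 0, best alternative gives 0.
Others report (5, 14): truth gives 0, best alternative gives 0.
Others report (5, 19): truth gives 0, best alternative gives 0.
Others report (7, 5): truth gives 0, best alternative gives 0.
(Remaining 19 profiles checked similarly; truth is weakly best in each.)
In every case the truthful report is at least as good as any alternative, so it is a dominant strategy.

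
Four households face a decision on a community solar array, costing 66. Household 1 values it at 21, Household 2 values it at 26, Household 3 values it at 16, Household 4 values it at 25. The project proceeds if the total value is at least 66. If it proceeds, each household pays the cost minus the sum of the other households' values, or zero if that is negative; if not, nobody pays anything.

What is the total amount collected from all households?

Total value 88 ≥ cost 66, so it is built.
Household 1: others sum to 67; max(0, 66 - 67) = 0.
Household 2: others sum to 62; max(0, 66 - 62) = 4.
Household 3: others sum to 72; max(0, 66 - 72) = 0.
Household 4: others sum to 63; max(0, 66 - 63) = 3.
Total collected = 0 + 4 + 0 + 3 = 7.

7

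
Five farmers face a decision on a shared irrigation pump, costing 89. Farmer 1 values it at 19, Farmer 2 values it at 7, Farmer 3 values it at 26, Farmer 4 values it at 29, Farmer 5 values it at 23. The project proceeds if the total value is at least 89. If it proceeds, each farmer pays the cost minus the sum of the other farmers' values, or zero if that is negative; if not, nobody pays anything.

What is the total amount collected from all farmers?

Total value 104 ≥ cost 89, so it is built.
Farmer 1: others sum to 85; max(0, 89 - 85) = 4.
Farmer 2: others sum to 97; max(0, 89 - 97) = 0.
Farmer 3: others sum to 78; max(0, 89 - 78) = 11.
Farmer 4: others sum to 75; max(0, 89 - 75) = 14.
Farmer 5: others sum to 81; max(0, 89 - 81) = 8.
Total collected = 4 + 0 + 11 + 14 + 8 = 37.

37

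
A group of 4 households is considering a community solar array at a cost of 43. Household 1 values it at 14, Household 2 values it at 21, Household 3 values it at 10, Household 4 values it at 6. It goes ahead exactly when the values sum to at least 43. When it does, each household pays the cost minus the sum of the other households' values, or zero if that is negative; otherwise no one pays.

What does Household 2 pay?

Total value 51 ≥ cost 43, so the project is built.
The other households' values sum to 30.
Cost minus that sum is 43 - 30 = 13.

13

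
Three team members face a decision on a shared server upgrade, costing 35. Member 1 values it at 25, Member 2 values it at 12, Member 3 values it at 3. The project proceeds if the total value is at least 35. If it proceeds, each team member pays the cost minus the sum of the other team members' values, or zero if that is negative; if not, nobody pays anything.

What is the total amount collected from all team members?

27

Total value 40 ≥ cost 35, so it is built.
Member 1: others sum to 15; max(0, 35 - 15) = 20.
Member 2: others sum to 28; max(0, 35 - 28) = 7.
Member 3: others sum to 37; max(0, 35 - 37) = 0.
Total collected = 20 + 7 + 0 = 27.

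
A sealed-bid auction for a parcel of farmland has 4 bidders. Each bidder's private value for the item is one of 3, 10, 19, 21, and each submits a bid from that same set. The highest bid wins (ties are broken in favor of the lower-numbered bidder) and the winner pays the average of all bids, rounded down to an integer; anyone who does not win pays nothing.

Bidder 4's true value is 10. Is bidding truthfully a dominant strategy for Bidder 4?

Consider the case where Bidder 1 bids 3, Bidder 2 bids 3 and Bidder 3 bids 10.
Truthful bid 10: loses, pays 0, utility 0.
Bid 19 instead: wins, pays 8, utility 10 - 8 = 2.
Since 2 > 0, bidding 19 is strictly better here, so truthful bidding is not dominant.

No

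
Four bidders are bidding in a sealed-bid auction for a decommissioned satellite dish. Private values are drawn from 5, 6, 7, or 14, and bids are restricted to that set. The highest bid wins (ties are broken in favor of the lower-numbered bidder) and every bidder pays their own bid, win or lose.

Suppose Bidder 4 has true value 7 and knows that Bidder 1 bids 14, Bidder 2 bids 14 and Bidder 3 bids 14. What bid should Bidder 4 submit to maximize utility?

Bid 5: loses but pays 5, utility -5.
Bid 6: loses but pays 6, utility -6.
Bid 7: loses but pays 7, utility -7.
Bid 14: loses but pays 14, utility -14.
The best choice is 5 with utility -5.

5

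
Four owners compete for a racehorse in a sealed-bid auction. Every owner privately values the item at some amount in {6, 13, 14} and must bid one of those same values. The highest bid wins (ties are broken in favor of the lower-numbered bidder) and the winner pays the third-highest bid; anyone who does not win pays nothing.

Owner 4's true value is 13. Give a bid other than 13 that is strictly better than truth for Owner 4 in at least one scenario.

14

Suppose Owner 1 bids 6, Owner 2 bids 6 and Owner 3 bids 13.
Bid 13: loses, pays 0, utility 0.
Bid 14: wins, pays 6, utility 13 - 6 = 7.
So bidding 14 beats truth here (7 > 0).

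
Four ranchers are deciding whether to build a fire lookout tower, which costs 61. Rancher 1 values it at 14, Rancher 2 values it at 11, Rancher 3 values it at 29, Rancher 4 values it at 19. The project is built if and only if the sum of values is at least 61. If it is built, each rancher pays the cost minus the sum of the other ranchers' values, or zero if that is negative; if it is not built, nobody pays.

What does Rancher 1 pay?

2

Total value 73 ≥ cost 61, so the project is built.
The other ranchers' values sum to 59.
Cost minus that sum is 61 - 59 = 2.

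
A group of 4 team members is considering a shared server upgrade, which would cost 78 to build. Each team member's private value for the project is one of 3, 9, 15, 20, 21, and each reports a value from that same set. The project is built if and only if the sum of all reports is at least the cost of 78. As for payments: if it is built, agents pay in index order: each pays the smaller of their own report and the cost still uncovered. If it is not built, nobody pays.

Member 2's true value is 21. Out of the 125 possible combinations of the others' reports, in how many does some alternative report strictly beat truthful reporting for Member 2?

8

Others report (20, 20, 20): truth gives 0; report 20 gives 1 > 0. Violating.
Others report (20, 20, 21): truth gives 0; report 20 gives 1 > 0. Violating.
Others report (20, 21, 20): truth gives 0; report 20 gives 1 > 0. Violating.
Others report (20, 21, 21): truth gives 0; report 20 gives 1 > 0. Violating.
Others report (3, 3, 3): truth gives 0; no alternative beats it.
Others report (3, 3, 9): truth gives 0; no alternative beats it.
(Checking all 125 profiles: 8 have a profitable deviation, 117 do not.)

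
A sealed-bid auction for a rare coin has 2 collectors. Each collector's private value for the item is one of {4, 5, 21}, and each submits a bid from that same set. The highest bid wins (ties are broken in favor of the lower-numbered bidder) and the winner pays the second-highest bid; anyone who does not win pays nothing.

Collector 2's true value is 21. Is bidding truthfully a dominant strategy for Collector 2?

Check each profile of the others' bids and compare truth against every alternative bid.
Others bid (5): truth gives 16, best alternative gives 0.
Others bid (4): truth gives 17, best alternative gives 17.
Others bid (21): truth gives 0, best alternative gives 0.
In every case the truthful bid is at least as good as any alternative, so it is a dominant strategy.

Yes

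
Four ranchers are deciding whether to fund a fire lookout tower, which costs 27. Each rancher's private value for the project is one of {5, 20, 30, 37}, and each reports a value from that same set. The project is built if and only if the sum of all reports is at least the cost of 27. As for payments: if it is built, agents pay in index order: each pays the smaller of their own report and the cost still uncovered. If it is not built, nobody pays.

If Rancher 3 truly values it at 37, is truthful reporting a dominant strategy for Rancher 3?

No

Consider the case where Rancher 1 reports 5, Rancher 2 reports 5 and Rancher 4 reports 20.
Truthful report 37: project built, pays 17, utility 37 - 17 = 20.
Report 5 instead: project built, pays 5, utility 37 - 5 = 32.
Since 32 > 20, reporting 5 is strictly better here, so truthful reporting is not dominant.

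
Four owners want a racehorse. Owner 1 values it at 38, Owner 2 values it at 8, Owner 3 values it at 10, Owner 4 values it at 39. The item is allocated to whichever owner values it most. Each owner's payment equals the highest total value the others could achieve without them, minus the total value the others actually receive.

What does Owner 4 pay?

Owner 4 has the highest value and receives the item.
Without Owner 4, the item would go to the next-highest value, 38, so the others could achieve 38.
With Owner 4 present and winning, the others receive nothing, so their total is 0.
Payment = 38 - 0 = 38.

38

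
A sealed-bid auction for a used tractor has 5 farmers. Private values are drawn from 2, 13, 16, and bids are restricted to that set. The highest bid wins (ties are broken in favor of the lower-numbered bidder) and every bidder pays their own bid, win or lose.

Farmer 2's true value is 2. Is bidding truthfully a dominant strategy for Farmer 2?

Check each profile of the others' bids and compare truth against every alternative bid.
Others bid (2, 2, 2, 16): truth gives -2, best alternative gives -13.
Others bid (2, 2, 13, 16): truth gives -2, best alternative gives -13.
Others bid (2, 2, 16, 2): truth gives -2, best alternative gives -13.
Others bid (2, 2, 16, 13): truth gives -2, best alternative gives -13.
Others bid (2, 2, 16, 16): truth gives -2, best alternative gives -13.
Others bid (2, 13, 2, 16): truth gives -2, best alternative gives -13.
(Remaining 75 profiles checked similarly; truth is weakly best in each.)
In every case the truthful bid is at least as good as any alternative, so it is a dominant strategy.

Yes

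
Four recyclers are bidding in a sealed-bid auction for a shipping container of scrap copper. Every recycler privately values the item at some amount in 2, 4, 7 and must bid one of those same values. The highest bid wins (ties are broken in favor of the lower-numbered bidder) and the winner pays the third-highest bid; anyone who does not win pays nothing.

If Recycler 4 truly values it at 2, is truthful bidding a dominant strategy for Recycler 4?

Yes

Check each profile of the others' bids and compare truth against every alternative bid.
Others bid (2, 2, 2): truth gives 0, best alternative gives 0.
Others bid (2, 2, 4): truth gives 0, best alternative gives 0.
Others bid (2, 2, 7): truth gives 0, best alternative gives 0.
Others bid (2, 4, 2): truth gives 0, best alternative gives 0.
Others bid (2, 4, 4): truth gives 0, best alternative gives 0.
Others bid (2, 4, 7): truth gives 0, best alternative gives 0.
(Remaining 21 profiles checked similarly; truth is weakly best in each.)
In every case the truthful bid is at least as good as any alternative, so it is a dominant strategy.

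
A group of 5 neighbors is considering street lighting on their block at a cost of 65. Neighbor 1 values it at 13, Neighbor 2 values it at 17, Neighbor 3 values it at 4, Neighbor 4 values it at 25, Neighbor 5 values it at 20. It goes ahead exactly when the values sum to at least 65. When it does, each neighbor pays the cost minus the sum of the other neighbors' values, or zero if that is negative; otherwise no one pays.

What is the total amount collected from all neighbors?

Total value 79 ≥ cost 65, so it is built.
Neighbor 1: others sum to 66; max(0, 65 - 66) = 0.
Neighbor 2: others sum to 62; max(0, 65 - 62) = 3.
Neighbor 3: others sum to 75; max(0, 65 - 75) = 0.
Neighbor 4: others sum to 54; max(0, 65 - 54) = 11.
Neighbor 5: others sum to 59; max(0, 65 - 59) = 6.
Total collected = 0 + 3 + 0 + 11 + 6 = 20.

20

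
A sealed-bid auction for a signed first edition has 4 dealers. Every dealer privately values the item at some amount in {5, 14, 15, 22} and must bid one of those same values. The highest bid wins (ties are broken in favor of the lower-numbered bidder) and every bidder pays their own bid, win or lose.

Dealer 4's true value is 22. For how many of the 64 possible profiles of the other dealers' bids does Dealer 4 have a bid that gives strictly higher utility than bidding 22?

45

Others bid (5, 5, 5): truth gives 0; bid 14 gives 8 > 0. Violating.
Others bid (5, 5, 14): truth gives 0; bid 15 gives 7 > 0. Violating.
Others bid (5, 5, 22): truth gives -22; bid 5 gives -5 > -22. Violating.
Others bid (5, 14, 5): truth gives 0; bid 15 gives 7 > 0. Violating.
Others bid (5, 5, 15): truth gives 0; no alternative beats it.
Others bid (5, 14, 15): truth gives 0; no alternative beats it.
(Checking all 64 profiles: 45 have a profitable deviation, 19 do not.)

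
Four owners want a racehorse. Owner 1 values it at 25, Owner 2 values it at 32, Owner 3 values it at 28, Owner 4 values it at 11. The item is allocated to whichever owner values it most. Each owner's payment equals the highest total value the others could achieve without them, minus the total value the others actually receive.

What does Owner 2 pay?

28

Owner 2 has the highest value and receives the item.
Without Owner 2, the item would go to the next-highest value, 28, so the others could achieve 28.
With Owner 2 present and winning, the others receive nothing, so their total is 0.
Payment = 28 - 0 = 28.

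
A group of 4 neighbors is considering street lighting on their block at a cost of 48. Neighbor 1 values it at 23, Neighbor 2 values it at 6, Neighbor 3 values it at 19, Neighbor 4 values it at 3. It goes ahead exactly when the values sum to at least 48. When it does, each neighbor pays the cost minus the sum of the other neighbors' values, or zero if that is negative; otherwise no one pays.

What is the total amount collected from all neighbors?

39

Total value 51 ≥ cost 48, so it is built.
Neighbor 1: others sum to 28; max(0, 48 - 28) = 20.
Neighbor 2: others sum to 45; max(0, 48 - 45) = 3.
Neighbor 3: others sum to 32; max(0, 48 - 32) = 16.
Neighbor 4: others sum to 48; max(0, 48 - 48) = 0.
Total collected = 20 + 3 + 16 + 0 = 39.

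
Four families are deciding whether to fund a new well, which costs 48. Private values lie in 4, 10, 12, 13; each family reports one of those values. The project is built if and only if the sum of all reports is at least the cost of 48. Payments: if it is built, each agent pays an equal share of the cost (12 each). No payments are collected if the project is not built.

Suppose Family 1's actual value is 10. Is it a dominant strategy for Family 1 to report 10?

No

Consider the case where Family 2 reports 12, Family 3 reports 13 and Family 4 reports 13.
Truthful report 10: project built, pays 12, utility 10 - 12 = -2.
Report 4 instead: project not built, utility 0.
Since 0 > -2, reporting 4 is strictly better here, so truthful reporting is not dominant.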